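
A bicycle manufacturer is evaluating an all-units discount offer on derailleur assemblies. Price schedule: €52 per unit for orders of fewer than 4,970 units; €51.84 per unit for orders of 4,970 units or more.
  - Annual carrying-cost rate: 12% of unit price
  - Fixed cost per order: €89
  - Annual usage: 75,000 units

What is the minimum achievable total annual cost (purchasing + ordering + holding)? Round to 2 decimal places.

€3,904,801.75

H₁ = 12%×€52 = €6.2400;  H₂ = 12%×€51.84 = €6.2208
EOQ₁ = √(2×75,000×89/6.2400) = 1,462.68  (< 4,970, feasible at tier 1)
EOQ₂ = √(2×75,000×89/6.2208) = 1,464.93  (< 4,970 → use Q = 4,970 at tier-2 price)
TC(tier 1 (EOQ₁), Q≈1,462.7) = €3,909,127.10
TC(tier 2, Q≈4,970.0) = €3,904,801.75
Minimum at tier 2: €3,904,801.75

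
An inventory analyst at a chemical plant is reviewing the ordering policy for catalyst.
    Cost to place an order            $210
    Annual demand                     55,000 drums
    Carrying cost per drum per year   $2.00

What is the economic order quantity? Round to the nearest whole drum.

3,399 drums

Optimal lot size Q* = (2 × 55,000 × $210 / $2)^½ ≈ 3,398.53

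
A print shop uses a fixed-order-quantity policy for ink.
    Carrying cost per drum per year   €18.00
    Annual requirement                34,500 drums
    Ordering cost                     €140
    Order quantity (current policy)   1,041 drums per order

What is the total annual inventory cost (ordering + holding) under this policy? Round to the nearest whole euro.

Orders/yr = 34,500/1,041 = 33.141; ordering cost = 33.141 × €140 = €4,639.77
Average inventory = 1,041/2 = 520.5; holding cost = 520.5 × €18 = €9,369.00
Total = €4,639.77 + €9,369.00 = €14,008.77

€14,009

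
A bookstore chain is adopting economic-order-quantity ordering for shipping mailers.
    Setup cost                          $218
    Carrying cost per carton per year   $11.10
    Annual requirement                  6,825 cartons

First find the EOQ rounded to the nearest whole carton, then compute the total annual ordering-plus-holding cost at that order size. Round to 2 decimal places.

$5,747.20

EOQ = √(2DS/H) = √(2 × 6,825 × 218 / 11.1)
    = √(268,081.08) ≈ 517.77 → Q = 518 cartons
Ordering: D/Q × S = 6,825/518 × $218 = $2,872.30
Holding:  Q/2 × H = 518/2 × $11.1 = $2,874.90
Total = $2,872.30 + $2,874.90 = $5,747.20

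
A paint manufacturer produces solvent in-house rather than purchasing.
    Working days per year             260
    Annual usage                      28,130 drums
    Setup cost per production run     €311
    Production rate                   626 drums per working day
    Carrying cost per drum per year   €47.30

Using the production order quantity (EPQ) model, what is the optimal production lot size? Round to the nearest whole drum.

d = 28,130/260 = 108.1923 drums/day;  effective holding cost H(1 − d/p) = 47.3·(1 − 108.1923/626) = 39.12509
Q* = √(2DS / H_eff) = √(2·28,130·311 / 39.12509) ≈ 668.73

669 drums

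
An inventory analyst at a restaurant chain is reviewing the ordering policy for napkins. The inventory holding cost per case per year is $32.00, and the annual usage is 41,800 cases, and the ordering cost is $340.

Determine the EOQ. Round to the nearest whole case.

942 cases

EOQ = √(2DS/H) = √(2 × 41,800 × 340 / 32)
    = √(888,250.00) ≈ 942.47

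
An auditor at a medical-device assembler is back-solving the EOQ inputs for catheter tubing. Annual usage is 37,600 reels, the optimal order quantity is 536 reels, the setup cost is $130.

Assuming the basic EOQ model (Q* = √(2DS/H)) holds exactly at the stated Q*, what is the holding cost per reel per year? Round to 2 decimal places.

$34.03

Since Q* = (2DS/H)^½, squaring gives Q*²·H = 2DS.
H = 2DS / Q² = 2 × 37,600 × 130 / 536² = 34.0276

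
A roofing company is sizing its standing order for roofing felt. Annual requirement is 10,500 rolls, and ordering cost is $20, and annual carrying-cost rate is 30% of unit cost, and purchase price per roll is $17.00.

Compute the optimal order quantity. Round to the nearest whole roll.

H = i·C = 0.3 × $17 = $5.1000 per roll-year
EOQ = √(2DS/H) = √(2 × 10,500 × 20 / 5.1)
    = √(82,352.94) ≈ 286.97

287 rolls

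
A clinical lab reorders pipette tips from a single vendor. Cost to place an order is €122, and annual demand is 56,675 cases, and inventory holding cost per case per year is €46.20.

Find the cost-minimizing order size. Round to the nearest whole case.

547 cases

2DS/H = 2·56,675·122/46.2 = 299,322.51
EOQ = √299,322.51 ≈ 547.10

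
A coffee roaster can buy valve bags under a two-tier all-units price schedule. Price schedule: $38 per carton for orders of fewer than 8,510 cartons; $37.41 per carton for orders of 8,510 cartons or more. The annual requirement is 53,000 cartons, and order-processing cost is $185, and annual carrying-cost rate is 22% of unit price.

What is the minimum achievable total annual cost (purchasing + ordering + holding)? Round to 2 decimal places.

H₁ = 22%×$38 = $8.3600;  H₂ = 22%×$37.41 = $8.2302
EOQ₁ = √(2×53,000×185/8.3600) = 1,531.57  (< 8,510, feasible at tier 1)
EOQ₂ = √(2×53,000×185/8.2302) = 1,543.60  (< 8,510 → use Q = 8,510 at tier-2 price)
TC(tier 1 (EOQ₁), Q≈1,531.6) = $2,026,803.89
TC(tier 2, Q≈8,510.0) = $2,018,901.67
Minimum at tier 2: $2,018,901.67

$2,018,901.67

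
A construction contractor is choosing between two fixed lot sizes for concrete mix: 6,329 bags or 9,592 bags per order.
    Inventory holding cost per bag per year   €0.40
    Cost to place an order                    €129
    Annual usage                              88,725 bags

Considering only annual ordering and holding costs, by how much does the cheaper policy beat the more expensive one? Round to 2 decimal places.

TC(Q) = (D/Q)S + (Q/2)H
TC(6,329) = (88,725/6,329)×129 + (6,329/2)×0.4 = €3,074.23
TC(9,592) = (88,725/9,592)×129 + (9,592/2)×0.4 = €3,111.64
|ΔTC| = |€3,074.23 − €3,111.64| = €37.41

€37.41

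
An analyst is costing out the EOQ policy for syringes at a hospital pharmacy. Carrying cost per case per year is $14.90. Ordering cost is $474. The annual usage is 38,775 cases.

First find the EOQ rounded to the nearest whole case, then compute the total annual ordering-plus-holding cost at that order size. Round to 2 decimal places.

$23,403.09

Q* = √(2·D·S / H) = √(2·38,775·474 / 14.9) = √2,467,026.8 ≈ 1,570.68 → Q = 1,571 cases
Annual ordering cost = (D/Q)·S = (38,775/1,571) × 474 = $11,699.14
Annual holding cost  = (Q/2)·H = (1,571/2) × 14.9 = $11,703.95
Total = $11,699.14 + $11,703.95 = $23,403.09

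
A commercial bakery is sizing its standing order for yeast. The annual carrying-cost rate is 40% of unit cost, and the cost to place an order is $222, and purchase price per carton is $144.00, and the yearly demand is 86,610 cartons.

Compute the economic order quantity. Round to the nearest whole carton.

H = i·C = 0.4 × $144 = $57.6000 per carton-year
Q* = √(2·D·S / H) = √(2·86,610·222 / 57.6) = √667,618.8 ≈ 817.08

817 cartons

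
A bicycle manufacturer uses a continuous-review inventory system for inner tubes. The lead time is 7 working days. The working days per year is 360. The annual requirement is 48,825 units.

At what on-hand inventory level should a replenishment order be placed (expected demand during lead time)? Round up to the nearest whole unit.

950 units

Daily demand d = 48,825 / 360 = 135.625 units/day
Demand during lead time = 135.625 × 7 = 949.38
Reorder point = 949.38 → round up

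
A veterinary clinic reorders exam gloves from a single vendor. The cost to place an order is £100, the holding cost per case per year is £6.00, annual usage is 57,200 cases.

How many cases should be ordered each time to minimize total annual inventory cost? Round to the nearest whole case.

EOQ = √(2DS/H) = √(2 × 57,200 × 100 / 6)
    = √(1,906,666.67) ≈ 1,380.82

1,381 cases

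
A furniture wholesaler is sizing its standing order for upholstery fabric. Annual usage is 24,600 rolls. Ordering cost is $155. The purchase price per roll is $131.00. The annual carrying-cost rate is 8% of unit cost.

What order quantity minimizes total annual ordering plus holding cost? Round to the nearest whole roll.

853 rolls

Carrying cost H = $131 × 8% = $10.4800/roll/yr
Optimal lot size Q* = (2 × 24,600 × $155 / $10.48)^½ ≈ 853.04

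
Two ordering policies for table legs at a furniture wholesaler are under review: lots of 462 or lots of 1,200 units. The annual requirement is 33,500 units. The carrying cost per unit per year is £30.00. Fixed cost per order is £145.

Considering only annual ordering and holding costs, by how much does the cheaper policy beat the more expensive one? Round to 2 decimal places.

Annual cost at Q: ordering D·S/Q plus holding Q·H/2.
TC(462) = (33,500/462)×145 + (462/2)×30 = £17,444.07
TC(1,200) = (33,500/1,200)×145 + (1,200/2)×30 = £22,047.92
Lots of 462 are cheaper by £4,603.85.

£4,603.85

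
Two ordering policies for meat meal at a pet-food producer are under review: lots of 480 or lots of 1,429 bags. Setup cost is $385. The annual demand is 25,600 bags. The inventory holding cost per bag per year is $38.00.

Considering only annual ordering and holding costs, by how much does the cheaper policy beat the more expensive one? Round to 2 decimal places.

$4,394.80

TC(Q) = (D/Q)S + (Q/2)H
TC(480) = (25,600/480)×385 + (480/2)×38 = $29,653.33
TC(1,429) = (25,600/1,429)×385 + (1,429/2)×38 = $34,048.13
|ΔTC| = |$29,653.33 − $34,048.13| = $4,394.80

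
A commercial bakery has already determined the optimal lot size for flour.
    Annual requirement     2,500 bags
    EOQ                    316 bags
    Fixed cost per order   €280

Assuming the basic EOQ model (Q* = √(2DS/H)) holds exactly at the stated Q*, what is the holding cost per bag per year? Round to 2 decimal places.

€14.02

Since Q* = (2DS/H)^½, squaring gives Q*²·H = 2DS.
H = 2DS / Q² = 2 × 2,500 × 280 / 316² = 14.0202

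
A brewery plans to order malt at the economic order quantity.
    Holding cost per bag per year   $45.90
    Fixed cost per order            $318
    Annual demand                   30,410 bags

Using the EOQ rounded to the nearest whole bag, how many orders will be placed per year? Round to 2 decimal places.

Q* = √(2·D·S / H) = √(2·30,410·318 / 45.9) = √421,367.3 ≈ 649.13 → Q = 649
N = D/Q = 30,410/649 ≈ 46.857 orders/yr

46.86 orders per year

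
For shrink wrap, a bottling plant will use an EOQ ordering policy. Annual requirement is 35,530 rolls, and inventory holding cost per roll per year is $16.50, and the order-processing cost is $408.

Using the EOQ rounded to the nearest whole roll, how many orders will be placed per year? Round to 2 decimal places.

26.79 orders per year

2DS/H = 2·35,530·408/16.5 = 1,757,120.00
EOQ = √1,757,120.00 ≈ 1,325.56 → Q = 1,326
Orders per year = D/Q = 35,530 / 1,326 = 26.795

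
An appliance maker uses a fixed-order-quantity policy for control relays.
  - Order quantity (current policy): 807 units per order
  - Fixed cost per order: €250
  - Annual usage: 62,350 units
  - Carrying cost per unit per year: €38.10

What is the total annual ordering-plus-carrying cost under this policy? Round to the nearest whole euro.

Orders/yr = 62,350/807 = 77.261; ordering cost = 77.261 × €250 = €19,315.37
Average inventory = 807/2 = 403.5; holding cost = 403.5 × €38.1 = €15,373.35
Total = €19,315.37 + €15,373.35 = €34,688.72

€34,689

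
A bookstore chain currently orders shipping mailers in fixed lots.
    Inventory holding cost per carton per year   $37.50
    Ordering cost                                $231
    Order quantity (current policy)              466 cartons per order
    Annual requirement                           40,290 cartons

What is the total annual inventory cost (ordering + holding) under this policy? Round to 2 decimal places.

$28,709.58

Ordering: D/Q × S = 40,290/466 × $231 = $19,972.08
Holding:  Q/2 × H = 466/2 × $37.5 = $8,737.50
Total = $19,972.08 + $8,737.50 = $28,709.58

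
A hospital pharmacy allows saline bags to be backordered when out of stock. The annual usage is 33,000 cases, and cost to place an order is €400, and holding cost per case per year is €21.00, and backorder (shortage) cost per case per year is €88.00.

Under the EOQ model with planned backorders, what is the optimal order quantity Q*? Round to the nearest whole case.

1,248 cases

Q* = √(2DS/H) · √((H + b)/b)
   = √(2 × 33,000 × 400 / 21) · √((21 + 88) / 88)
   = 1,121.224 × 1.1129 ≈ 1,247.86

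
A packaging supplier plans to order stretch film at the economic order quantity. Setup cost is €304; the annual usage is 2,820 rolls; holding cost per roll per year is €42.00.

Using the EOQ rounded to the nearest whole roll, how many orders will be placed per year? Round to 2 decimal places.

13.96 orders per year

EOQ = √(2DS/H) = √(2 × 2,820 × 304 / 42)
    = √(40,822.86) ≈ 202.05 → Q = 202
N = D/Q = 2,820/202 ≈ 13.960 orders/yr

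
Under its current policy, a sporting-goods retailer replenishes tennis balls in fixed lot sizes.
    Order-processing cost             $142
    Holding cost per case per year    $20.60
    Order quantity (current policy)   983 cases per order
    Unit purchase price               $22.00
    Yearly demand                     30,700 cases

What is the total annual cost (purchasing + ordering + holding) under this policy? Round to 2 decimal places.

Annual ordering cost = (D/Q)·S = (30,700/983) × 142 = $4,434.79
Annual holding cost  = (Q/2)·H = (983/2) × 20.6 = $10,124.90
Purchase cost = D·C = 30,700 × 22 = $675,400.00
Total = $4,434.79 + $10,124.90 + $675,400.00 = $689,959.69

$689,959.69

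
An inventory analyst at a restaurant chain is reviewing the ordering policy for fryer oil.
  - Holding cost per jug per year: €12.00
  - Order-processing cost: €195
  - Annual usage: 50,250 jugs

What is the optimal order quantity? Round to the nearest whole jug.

1,278 jugs

EOQ = √(2DS/H) = √(2 × 50,250 × 195 / 12)
    = √(1,633,125.00) ≈ 1,277.94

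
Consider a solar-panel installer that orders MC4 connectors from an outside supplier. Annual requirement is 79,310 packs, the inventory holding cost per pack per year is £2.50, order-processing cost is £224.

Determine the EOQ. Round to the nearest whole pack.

3,770 packs

Optimal lot size Q* = (2 × 79,310 × £224 / £2.5)^½ ≈ 3,769.93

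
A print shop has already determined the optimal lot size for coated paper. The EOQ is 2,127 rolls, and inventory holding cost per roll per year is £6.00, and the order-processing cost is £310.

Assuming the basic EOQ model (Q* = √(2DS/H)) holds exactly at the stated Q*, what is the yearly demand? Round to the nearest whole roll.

Since Q* = (2DS/H)^½, squaring gives Q*²·H = 2DS.
D = Q²H / (2S) = 2,127² × 6 / (2 × 310) = 43,781.89

43,782 rolls per year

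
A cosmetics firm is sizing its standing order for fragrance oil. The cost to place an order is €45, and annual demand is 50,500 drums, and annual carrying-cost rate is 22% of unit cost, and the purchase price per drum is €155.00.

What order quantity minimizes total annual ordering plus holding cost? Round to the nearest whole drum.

Carrying cost H = €155 × 22% = €34.1000/drum/yr
EOQ = √(2DS/H) = √(2 × 50,500 × 45 / 34.1)
    = √(133,284.46) ≈ 365.08

365 drums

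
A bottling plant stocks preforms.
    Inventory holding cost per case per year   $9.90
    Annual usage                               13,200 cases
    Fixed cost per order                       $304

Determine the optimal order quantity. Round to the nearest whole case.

Q* = √(2·D·S / H) = √(2·13,200·304 / 9.9) = √810,666.7 ≈ 900.37

900 cases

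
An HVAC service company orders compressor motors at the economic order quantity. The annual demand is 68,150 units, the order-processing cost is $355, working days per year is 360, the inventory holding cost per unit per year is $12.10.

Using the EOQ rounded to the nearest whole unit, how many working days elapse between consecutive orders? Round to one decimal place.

10.6 days

EOQ = √(2DS/H) = √(2 × 68,150 × 355 / 12.1)
    = √(3,998,884.30) ≈ 1,999.72 → Q = 2,000 units
Cycle time = (working days × Q)/D = (360 × 2,000) / 68,150 = 10.565 days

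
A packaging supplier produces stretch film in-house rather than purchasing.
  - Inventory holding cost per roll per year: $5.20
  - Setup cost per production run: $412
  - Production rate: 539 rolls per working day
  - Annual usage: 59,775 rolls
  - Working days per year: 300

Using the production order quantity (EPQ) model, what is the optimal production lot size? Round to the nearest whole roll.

Daily demand d = 59,775/300 = 199.250; p = 539; 1 − d/p = 0.63033
EPQ = √(2DS / (H(1 − d/p)))
    = √(2 × 59,775 × 412 / (5.2 × 0.63033)) ≈ 3,876.47

3,876 rolls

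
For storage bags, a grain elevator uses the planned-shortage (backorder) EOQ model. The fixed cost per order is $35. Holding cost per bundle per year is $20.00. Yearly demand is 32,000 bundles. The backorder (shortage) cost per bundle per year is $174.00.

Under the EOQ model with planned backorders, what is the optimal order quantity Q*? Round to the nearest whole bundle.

353 bundles

Q* = √(2DS/H) · √((H + b)/b)
   = √(2 × 32,000 × 35 / 20) · √((20 + 174) / 174)
   = 334.664 × 1.0559 ≈ 353.37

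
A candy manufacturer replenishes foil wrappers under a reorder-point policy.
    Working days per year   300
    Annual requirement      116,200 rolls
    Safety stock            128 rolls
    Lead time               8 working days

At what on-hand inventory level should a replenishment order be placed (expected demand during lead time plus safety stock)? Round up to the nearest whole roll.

Daily demand d = 116,200 / 300 = 387.333 rolls/day
Demand during lead time = 387.333 × 8 = 3,098.67
Reorder point = 3,098.67 + 128 = 3,226.67 → round up

3,227 rolls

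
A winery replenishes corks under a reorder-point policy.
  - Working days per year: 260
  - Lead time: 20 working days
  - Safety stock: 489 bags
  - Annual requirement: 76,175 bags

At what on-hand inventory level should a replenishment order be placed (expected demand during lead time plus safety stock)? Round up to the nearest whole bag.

6,349 bags

Daily demand d = 76,175 / 260 = 292.981 bags/day
Demand during lead time = 292.981 × 20 = 5,859.62
Reorder point = 5,859.62 + 489 = 6,348.62 → round up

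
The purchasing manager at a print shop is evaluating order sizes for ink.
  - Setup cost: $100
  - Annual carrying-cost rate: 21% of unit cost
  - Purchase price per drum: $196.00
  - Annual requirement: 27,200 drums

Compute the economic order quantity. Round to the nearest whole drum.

364 drums

Holding cost per drum per year: H = 21% × $196 = $41.1600
2DS/H = 2·27,200·100/41.16 = 132,167.15
EOQ = √132,167.15 ≈ 363.55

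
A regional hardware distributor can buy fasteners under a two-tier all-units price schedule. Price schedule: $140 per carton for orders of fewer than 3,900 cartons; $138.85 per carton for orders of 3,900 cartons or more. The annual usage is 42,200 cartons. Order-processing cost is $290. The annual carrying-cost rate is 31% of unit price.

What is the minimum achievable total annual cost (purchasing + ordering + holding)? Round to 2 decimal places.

H₁ = 31%×$140 = $43.4000;  H₂ = 31%×$138.85 = $43.0435
EOQ₁ = √(2×42,200×290/43.4000) = 750.97  (< 3,900, feasible at tier 1)
EOQ₂ = √(2×42,200×290/43.0435) = 754.08  (< 3,900 → use Q = 3,900 at tier-2 price)
TC(tier 1 (EOQ₁), Q≈751.0) = $5,940,592.31
TC(tier 2, Q≈3,900.0) = $5,946,542.77
Minimum at tier 1 (EOQ₁): $5,940,592.31

$5,940,592.31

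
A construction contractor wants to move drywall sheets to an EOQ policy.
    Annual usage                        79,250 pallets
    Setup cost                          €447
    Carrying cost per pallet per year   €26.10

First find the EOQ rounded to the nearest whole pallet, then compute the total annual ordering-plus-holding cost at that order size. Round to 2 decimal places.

€43,002.00

2DS/H = 2·79,250·447/26.1 = 2,714,540.23
EOQ = √2,714,540.23 ≈ 1,647.59 → Q = 1,648 pallets
Orders/yr = 79,250/1,648 = 48.089; ordering cost = 48.089 × €447 = €21,495.60
Average inventory = 1,648/2 = 824; holding cost = 824 × €26.1 = €21,506.40
Total = €21,495.60 + €21,506.40 = €43,002.00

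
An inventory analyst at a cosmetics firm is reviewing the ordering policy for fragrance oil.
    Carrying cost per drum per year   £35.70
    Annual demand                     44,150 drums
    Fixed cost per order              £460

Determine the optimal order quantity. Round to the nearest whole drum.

2DS/H = 2·44,150·460/35.7 = 1,137,759.10
EOQ = √1,137,759.10 ≈ 1,066.66

1,067 drums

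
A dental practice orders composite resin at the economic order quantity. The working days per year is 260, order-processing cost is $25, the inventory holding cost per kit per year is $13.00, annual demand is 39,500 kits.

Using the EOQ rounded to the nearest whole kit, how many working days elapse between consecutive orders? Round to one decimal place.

2.6 days

Optimal lot size Q* = (2 × 39,500 × $25 / $13)^½ ≈ 389.77 → Q = 390 kits
T = Q/D × 260 days = 390/39,500 × 260 = 2.567 days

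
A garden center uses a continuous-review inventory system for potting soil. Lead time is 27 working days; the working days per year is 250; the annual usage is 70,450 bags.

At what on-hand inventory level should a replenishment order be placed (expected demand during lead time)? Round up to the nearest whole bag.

7,609 bags

Daily demand d = 70,450 / 250 = 281.800 bags/day
Demand during lead time = 281.800 × 27 = 7,608.60
Reorder point = 7,608.60 → round up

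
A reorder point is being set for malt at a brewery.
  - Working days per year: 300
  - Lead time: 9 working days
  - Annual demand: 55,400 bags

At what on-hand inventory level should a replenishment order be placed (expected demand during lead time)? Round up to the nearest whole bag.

1,662 bags

Daily demand d = 55,400 / 300 = 184.667 bags/day
Demand during lead time = 184.667 × 9 = 1,662.00
Reorder point = 1,662.00 → round up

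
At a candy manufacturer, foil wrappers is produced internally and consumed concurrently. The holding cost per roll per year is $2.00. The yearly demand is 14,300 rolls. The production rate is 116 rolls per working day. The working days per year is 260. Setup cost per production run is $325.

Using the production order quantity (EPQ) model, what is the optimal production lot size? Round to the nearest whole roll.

2,973 rolls

Daily demand d = 14,300/260 = 55.000; p = 116; 1 − d/p = 0.52586
EPQ = √(2DS / (H(1 − d/p)))
    = √(2 × 14,300 × 325 / (2 × 0.52586)) ≈ 2,972.86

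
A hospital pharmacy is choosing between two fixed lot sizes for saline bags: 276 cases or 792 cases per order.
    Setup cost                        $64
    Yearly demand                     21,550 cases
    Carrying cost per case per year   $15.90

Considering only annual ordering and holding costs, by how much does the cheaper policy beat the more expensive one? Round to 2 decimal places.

Annual cost at Q: ordering D·S/Q plus holding Q·H/2.
TC(276) = (21,550/276)×64 + (276/2)×15.9 = $7,191.30
TC(792) = (21,550/792)×64 + (792/2)×15.9 = $8,037.81
Cheaper: Q = 276.  Difference = $846.51

$846.51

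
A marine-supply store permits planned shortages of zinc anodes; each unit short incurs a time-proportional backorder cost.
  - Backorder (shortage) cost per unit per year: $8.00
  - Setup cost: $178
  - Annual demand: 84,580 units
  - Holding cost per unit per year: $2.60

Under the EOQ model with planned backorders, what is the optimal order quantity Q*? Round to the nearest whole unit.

Q* = √(2DS/H) · √((H + b)/b)
   = √(2 × 84,580 × 178 / 2.6) · √((2.6 + 8) / 8)
   = 3,403.080 × 1.1511 ≈ 3,917.24

3,917 units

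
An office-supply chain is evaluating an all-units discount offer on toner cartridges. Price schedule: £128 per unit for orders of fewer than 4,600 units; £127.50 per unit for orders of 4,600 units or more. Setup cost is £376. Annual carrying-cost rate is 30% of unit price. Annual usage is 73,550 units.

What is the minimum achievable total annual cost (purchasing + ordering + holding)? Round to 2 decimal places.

£9,460,485.67

H₁ = 30%×£128 = £38.4000;  H₂ = 30%×£127.50 = £38.2500
EOQ₁ = √(2×73,550×376/38.4000) = 1,200.15  (< 4,600, feasible at tier 1)
EOQ₂ = √(2×73,550×376/38.2500) = 1,202.50  (< 4,600 → use Q = 4,600 at tier-2 price)
TC(tier 1 (EOQ₁), Q≈1,200.1) = £9,460,485.67
TC(tier 2, Q≈4,600.0) = £9,471,611.91
Minimum at tier 1 (EOQ₁): £9,460,485.67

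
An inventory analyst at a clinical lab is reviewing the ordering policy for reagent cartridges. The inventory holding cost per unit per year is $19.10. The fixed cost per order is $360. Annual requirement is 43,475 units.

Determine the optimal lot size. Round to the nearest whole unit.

1,280 units

EOQ = √(2DS/H) = √(2 × 43,475 × 360 / 19.1)
    = √(1,638,848.17) ≈ 1,280.18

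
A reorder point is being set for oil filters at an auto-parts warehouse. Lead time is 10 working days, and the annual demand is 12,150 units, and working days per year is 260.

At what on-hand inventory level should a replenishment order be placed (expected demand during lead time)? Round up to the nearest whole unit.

468 units

Daily demand d = 12,150 / 260 = 46.731 units/day
Demand during lead time = 46.731 × 10 = 467.31
Reorder point = 467.31 → round up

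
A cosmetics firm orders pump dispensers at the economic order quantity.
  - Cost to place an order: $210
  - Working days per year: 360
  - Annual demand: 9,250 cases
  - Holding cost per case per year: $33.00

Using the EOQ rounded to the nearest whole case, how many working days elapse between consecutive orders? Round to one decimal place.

13.3 days

EOQ = √(2DS/H) = √(2 × 9,250 × 210 / 33)
    = √(117,727.27) ≈ 343.11 → Q = 343 cases
T = Q/D × 360 days = 343/9,250 × 360 = 13.349 days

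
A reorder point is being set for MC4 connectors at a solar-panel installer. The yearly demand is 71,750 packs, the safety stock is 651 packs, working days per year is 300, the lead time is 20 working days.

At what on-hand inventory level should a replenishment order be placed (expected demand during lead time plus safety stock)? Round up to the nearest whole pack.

Daily demand d = 71,750 / 300 = 239.167 packs/day
Demand during lead time = 239.167 × 20 = 4,783.33
Reorder point = 4,783.33 + 651 = 5,434.33 → round up

5,435 packs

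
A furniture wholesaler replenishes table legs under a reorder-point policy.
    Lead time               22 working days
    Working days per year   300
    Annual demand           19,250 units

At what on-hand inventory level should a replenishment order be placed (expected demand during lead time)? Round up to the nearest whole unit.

1,412 units

Daily demand d = 19,250 / 300 = 64.167 units/day
Demand during lead time = 64.167 × 22 = 1,411.67
Reorder point = 1,411.67 → round up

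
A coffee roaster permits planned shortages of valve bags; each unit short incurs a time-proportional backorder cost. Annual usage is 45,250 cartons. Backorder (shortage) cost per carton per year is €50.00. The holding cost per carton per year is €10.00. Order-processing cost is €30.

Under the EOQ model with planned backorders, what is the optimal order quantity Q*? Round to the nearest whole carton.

Basic EOQ = √(2·45,250·30/10) = 521.057
Backorder adjustment √((H+b)/b) = √((10+50)/50) = 1.0954
Q* = 521.057 × 1.0954 ≈ 570.79

571 cartons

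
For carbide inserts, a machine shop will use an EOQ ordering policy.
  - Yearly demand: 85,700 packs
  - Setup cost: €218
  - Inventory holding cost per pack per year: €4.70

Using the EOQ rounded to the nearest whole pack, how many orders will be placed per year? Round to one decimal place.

30.4 orders per year

EOQ = √(2DS/H) = √(2 × 85,700 × 218 / 4.7)
    = √(7,950,042.55) ≈ 2,819.58 → Q = 2,820
Orders per year = D/Q = 85,700 / 2,820 = 30.390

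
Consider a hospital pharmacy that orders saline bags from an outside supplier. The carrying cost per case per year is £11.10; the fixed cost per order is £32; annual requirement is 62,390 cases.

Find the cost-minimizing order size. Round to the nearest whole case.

600 cases

2DS/H = 2·62,390·32/11.1 = 359,726.13
EOQ = √359,726.13 ≈ 599.77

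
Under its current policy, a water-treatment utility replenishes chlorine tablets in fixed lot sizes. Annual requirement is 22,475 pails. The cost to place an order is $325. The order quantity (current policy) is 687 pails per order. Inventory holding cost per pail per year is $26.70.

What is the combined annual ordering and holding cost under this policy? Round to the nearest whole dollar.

Ordering: D/Q × S = 22,475/687 × $325 = $10,632.28
Holding:  Q/2 × H = 687/2 × $26.7 = $9,171.45
Total = $10,632.28 + $9,171.45 = $19,803.73

$19,804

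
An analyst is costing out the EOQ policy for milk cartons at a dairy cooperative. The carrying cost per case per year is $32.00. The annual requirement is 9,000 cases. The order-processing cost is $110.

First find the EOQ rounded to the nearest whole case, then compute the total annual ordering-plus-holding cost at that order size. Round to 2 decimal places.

$7,959.90

Optimal lot size Q* = (2 × 9,000 × $110 / $32)^½ ≈ 248.75 → Q = 249 cases
Orders/yr = 9,000/249 = 36.145; ordering cost = 36.145 × $110 = $3,975.90
Average inventory = 249/2 = 124.5; holding cost = 124.5 × $32 = $3,984.00
Total = $3,975.90 + $3,984.00 = $7,959.90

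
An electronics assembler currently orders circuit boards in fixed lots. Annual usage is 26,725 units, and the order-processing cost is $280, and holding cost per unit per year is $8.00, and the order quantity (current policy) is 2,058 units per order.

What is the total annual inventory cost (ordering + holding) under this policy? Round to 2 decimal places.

$11,868.05

Orders/yr = 26,725/2,058 = 12.986; ordering cost = 12.986 × $280 = $3,636.05
Average inventory = 2,058/2 = 1029; holding cost = 1029 × $8 = $8,232.00
Total = $3,636.05 + $8,232.00 = $11,868.05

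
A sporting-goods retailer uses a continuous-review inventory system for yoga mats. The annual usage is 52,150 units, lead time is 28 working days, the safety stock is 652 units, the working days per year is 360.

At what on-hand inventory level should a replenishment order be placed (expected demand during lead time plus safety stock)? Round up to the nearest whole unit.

Daily demand d = 52,150 / 360 = 144.861 units/day
Demand during lead time = 144.861 × 28 = 4,056.11
Reorder point = 4,056.11 + 652 = 4,708.11 → round up

4,709 units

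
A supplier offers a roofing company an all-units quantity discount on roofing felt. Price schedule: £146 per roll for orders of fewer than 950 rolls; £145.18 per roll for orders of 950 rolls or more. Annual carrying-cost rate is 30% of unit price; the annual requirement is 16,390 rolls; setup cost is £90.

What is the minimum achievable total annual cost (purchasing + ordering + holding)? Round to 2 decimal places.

H₁ = 30%×£146 = £43.8000;  H₂ = 30%×£145.18 = £43.5540
EOQ₁ = √(2×16,390×90/43.8000) = 259.53  (< 950, feasible at tier 1)
EOQ₂ = √(2×16,390×90/43.5540) = 260.26  (< 950 → use Q = 950 at tier-2 price)
TC(tier 1 (EOQ₁), Q≈259.5) = £2,404,307.44
TC(tier 2, Q≈950.0) = £2,401,741.09
Minimum at tier 2: £2,401,741.09

£2,401,741.09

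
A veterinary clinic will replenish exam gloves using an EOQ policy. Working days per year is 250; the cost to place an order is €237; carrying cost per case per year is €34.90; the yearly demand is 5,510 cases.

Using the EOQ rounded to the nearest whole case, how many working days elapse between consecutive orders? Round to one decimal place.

EOQ = √(2DS/H) = √(2 × 5,510 × 237 / 34.9)
    = √(74,834.96) ≈ 273.56 → Q = 274 cases
Days between orders = 250 / (D/Q) = 250 / 20.109 ≈ 12.432

12.4 days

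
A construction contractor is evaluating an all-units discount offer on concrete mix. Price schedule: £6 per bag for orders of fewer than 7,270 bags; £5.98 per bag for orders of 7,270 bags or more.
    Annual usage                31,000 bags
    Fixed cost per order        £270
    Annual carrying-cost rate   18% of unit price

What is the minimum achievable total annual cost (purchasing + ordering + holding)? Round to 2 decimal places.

£190,251.96

H₁ = 18%×£6 = £1.0800;  H₂ = 18%×£5.98 = £1.0764
EOQ₁ = √(2×31,000×270/1.0800) = 3,937.00  (< 7,270, feasible at tier 1)
EOQ₂ = √(2×31,000×270/1.0764) = 3,943.58  (< 7,270 → use Q = 7,270 at tier-2 price)
TC(tier 1 (EOQ₁), Q≈3,937.0) = £190,251.96
TC(tier 2, Q≈7,270.0) = £190,444.02
Minimum at tier 1 (EOQ₁): £190,251.96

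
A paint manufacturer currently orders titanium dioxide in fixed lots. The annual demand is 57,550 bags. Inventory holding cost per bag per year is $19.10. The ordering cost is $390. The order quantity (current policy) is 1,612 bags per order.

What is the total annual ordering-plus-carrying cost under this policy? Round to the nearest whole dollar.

Annual ordering cost = (D/Q)·S = (57,550/1,612) × 390 = $13,923.39
Annual holding cost  = (Q/2)·H = (1,612/2) × 19.1 = $15,394.60
Total = $13,923.39 + $15,394.60 = $29,317.99

$29,318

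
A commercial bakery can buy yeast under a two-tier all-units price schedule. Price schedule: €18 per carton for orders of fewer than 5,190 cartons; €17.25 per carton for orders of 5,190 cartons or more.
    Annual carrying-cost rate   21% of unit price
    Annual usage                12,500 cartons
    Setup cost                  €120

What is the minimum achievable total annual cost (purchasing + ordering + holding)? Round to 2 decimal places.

€225,314.40

H₁ = 21%×€18 = €3.7800;  H₂ = 21%×€17.25 = €3.6225
EOQ₁ = √(2×12,500×120/3.7800) = 890.87  (< 5,190, feasible at tier 1)
EOQ₂ = √(2×12,500×120/3.6225) = 910.03  (< 5,190 → use Q = 5,190 at tier-2 price)
TC(tier 1 (EOQ₁), Q≈890.9) = €228,367.49
TC(tier 2, Q≈5,190.0) = €225,314.40
Minimum at tier 2: €225,314.40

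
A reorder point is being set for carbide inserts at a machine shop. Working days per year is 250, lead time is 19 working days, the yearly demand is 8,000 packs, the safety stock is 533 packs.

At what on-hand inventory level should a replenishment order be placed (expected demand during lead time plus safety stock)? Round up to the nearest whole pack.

1,141 packs

Daily demand d = 8,000 / 250 = 32.000 packs/day
Demand during lead time = 32.000 × 19 = 608.00
Reorder point = 608.00 + 533 = 1,141.00 → round up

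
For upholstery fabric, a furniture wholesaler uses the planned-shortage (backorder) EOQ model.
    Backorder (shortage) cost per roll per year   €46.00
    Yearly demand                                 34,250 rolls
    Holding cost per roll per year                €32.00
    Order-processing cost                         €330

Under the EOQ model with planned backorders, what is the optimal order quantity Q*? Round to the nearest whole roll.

Q* = √(2DS/H) · √((H + b)/b)
   = √(2 × 34,250 × 330 / 32) · √((32 + 46) / 46)
   = 840.480 × 1.3022 ≈ 1,094.45

1,094 rolls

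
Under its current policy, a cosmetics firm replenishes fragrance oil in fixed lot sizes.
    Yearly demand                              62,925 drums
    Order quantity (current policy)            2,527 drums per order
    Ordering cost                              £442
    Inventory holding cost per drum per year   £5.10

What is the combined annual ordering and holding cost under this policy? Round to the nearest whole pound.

Ordering: D/Q × S = 62,925/2,527 × £442 = £11,006.27
Holding:  Q/2 × H = 2,527/2 × £5.1 = £6,443.85
Total = £11,006.27 + £6,443.85 = £17,450.12

£17,450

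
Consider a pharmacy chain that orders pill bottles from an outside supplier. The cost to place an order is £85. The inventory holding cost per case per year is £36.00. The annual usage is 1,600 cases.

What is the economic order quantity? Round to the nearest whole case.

87 cases

Q* = √(2·D·S / H) = √(2·1,600·85 / 36) = √7,555.6 ≈ 86.92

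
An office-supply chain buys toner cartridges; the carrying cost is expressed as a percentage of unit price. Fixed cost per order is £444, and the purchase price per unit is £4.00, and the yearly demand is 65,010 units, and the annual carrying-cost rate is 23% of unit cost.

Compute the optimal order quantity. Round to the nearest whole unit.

Carrying cost H = £4 × 23% = £0.9200/unit/yr
Optimal lot size Q* = (2 × 65,010 × £444 / £0.92)^½ ≈ 7,921.41

7,921 units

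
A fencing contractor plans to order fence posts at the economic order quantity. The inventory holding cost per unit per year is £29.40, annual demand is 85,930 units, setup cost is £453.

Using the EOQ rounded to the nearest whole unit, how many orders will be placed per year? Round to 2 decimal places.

Q* = √(2·D·S / H) = √(2·85,930·453 / 29.4) = √2,648,046.9 ≈ 1,627.28 → Q = 1,627
N = D/Q = 85,930/1,627 ≈ 52.815 orders/yr

52.81 orders per year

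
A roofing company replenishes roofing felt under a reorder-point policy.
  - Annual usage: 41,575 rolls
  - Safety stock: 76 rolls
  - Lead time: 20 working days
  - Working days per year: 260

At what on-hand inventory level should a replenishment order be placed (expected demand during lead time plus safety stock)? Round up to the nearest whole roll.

Daily demand d = 41,575 / 260 = 159.904 rolls/day
Demand during lead time = 159.904 × 20 = 3,198.08
Reorder point = 3,198.08 + 76 = 3,274.08 → round up

3,275 rolls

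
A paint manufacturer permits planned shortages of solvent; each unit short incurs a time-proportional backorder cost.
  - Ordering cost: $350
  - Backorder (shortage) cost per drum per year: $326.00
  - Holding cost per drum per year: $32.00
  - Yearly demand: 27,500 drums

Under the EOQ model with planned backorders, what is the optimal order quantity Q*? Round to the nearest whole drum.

Q* = √(2DS/H) · √((H + b)/b)
   = √(2 × 27,500 × 350 / 32) · √((32 + 326) / 326)
   = 775.605 × 1.0479 ≈ 812.78

813 drums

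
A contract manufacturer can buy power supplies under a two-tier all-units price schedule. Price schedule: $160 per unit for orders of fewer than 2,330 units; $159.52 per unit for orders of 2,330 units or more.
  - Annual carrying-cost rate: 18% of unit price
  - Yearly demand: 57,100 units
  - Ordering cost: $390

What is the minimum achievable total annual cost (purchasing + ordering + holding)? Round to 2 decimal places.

$9,151,600.85

H₁ = 18%×$160 = $28.8000;  H₂ = 18%×$159.52 = $28.7136
EOQ₁ = √(2×57,100×390/28.8000) = 1,243.57  (< 2,330, feasible at tier 1)
EOQ₂ = √(2×57,100×390/28.7136) = 1,245.44  (< 2,330 → use Q = 2,330 at tier-2 price)
TC(tier 1 (EOQ₁), Q≈1,243.6) = $9,171,814.72
TC(tier 2, Q≈2,330.0) = $9,151,600.85
Minimum at tier 2: $9,151,600.85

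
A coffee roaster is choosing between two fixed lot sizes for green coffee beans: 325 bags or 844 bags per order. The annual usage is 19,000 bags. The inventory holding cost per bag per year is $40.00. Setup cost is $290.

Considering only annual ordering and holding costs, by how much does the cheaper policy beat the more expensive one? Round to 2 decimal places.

TC(Q) = (D/Q)S + (Q/2)H
TC(325) = (19,000/325)×290 + (325/2)×40 = $23,453.85
TC(844) = (19,000/844)×290 + (844/2)×40 = $23,408.44
|ΔTC| = |$23,453.85 − $23,408.44| = $45.41

$45.41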